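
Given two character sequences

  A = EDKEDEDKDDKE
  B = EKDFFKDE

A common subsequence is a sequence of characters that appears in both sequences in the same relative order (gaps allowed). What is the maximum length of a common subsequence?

Let dp[i][j] be the LCS length of the first i characters of A and the first j characters of B. dp[i][j] = dp[i-1][j-1]+1 when the i-th and j-th characters match, else max(dp[i-1][j], dp[i][j-1]).
    ·  E  K  D  F  F  K  D  E
 ·  0  0  0  0  0  0  0  0  0
 E  0  1  1  1  1  1  1  1  1
 D  0  1  1  2  2  2  2  2  2
 K  0  1  2  2  2  2  3  3  3
 E  0  1  2  2  2  2  3  3  4
 D  0  1  2  3  3  3  3  4  4
 E  0  1  2  3  3  3  3  4  5
 D  0  1  2  3  3  3  3  4  5
 K  0  1  2  3  3  3  4  4  5
 D  0  1  2  3  3  3  4  5  5
 D  0  1  2  3  3  3  4  5  5
 K  0  1  2  3  3  3  4  5  5
 E  0  1  2  3  3  3  4  5  6
dp[12][8] = 6. One LCS (by backtracking along matches): EKDKDE.

6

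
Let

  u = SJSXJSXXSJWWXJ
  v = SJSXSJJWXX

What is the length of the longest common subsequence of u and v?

Pick S [1,1] → J [2,2] → S [3,3] → X [4,4] → J [5,6] → J [10,7] → W [11,8] → X [13,10]; all 8 characters appear in both, in order, and the DP table's final entry dp[14][10] is also 8, so no common subsequence is longer.

8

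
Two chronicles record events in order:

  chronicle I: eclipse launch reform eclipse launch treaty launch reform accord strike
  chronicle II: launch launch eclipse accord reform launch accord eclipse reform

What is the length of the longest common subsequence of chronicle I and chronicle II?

Match eclipse at chronicle I[1]=chronicle II[3], then launch at chronicle I[2]=chronicle II[6], then eclipse at chronicle I[4]=chronicle II[8], then reform at chronicle I[8]=chronicle II[9] — 4 events in the same relative order in both. dp[10][9] = 4 confirms this is the maximum.

4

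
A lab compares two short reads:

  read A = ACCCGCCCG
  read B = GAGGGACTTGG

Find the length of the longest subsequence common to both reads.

Let dp[i][j] be the LCS length of the first i bases of read A and the first j bases of read B. dp[i][j] = dp[i-1][j-1]+1 when the i-th and j-th bases match, else max(dp[i-1][j], dp[i][j-1]).
    ·  G  A  G  G  G  A  C  T  T  G  G
 ·  0  0  0  0  0  0  0  0  0  0  0  0
 A  0  0  1  1  1  1  1  1  1  1  1  1
 C  0  0  1  1  1  1  1  2  2  2  2  2
 C  0  0  1  1  1  1  1  2  2  2  2  2
 C  0  0  1  1  1  1  1  2  2  2  2  2
 G  0  1  1  2  2  2  2  2  2  2  3  3
 C  0  1  1  2  2  2  2  3  3  3  3  3
 C  0  1  1  2  2  2  2  3  3  3  3  3
 C  0  1  1  2  2  2  2  3  3  3  3  3
 G  0  1  1  2  3  3  3  3  3  3  4  4
dp[9][11] = 4. One LCS (by backtracking along matches): ACGG.

4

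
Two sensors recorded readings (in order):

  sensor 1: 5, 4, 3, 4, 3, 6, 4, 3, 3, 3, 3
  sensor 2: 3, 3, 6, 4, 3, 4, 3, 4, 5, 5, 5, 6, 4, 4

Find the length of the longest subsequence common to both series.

6

Taking 4 [2,4], then 3 [3,5], then 4 [4,6], then 3 [5,7], then 6 [6,12], then 4 [7,14] gives a common subsequence of length 6. dp[11][14] = 6 confirms this is the maximum.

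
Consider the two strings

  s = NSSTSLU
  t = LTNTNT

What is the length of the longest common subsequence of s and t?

Let dp[i][j] be the LCS length of the first i characters of s and the first j characters of t. dp[i][j] = dp[i-1][j-1]+1 when the i-th and j-th characters match, else max(dp[i-1][j], dp[i][j-1]).
    ·  L  T  N  T  N  T
 ·  0  0  0  0  0  0  0
 N  0  0  0  1  1  1  1
 S  0  0  0  1  1  1  1
 S  0  0  0  1  1  1  1
 T  0  0  1  1  2  2  2
 S  0  0  1  1  2  2  2
 L  0  1  1  1  2  2  2
 U  0  1  1  1  2  2  2
dp[7][6] = 2. One LCS (by backtracking along matches): NT.

2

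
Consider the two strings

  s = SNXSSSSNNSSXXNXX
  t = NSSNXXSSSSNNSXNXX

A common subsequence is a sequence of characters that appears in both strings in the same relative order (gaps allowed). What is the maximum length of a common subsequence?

14

One common subsequence of length 14: S (s #1, t #3), N (s #2, t #4), X (s #3, t #6), S (s #4, t #7), S (s #5, t #8), S (s #6, t #9), S (s #7, t #10), N (s #8, t #11), N (s #9, t #12), S (s #11, t #13), X (s #13, t #14), N (s #14, t #15), X (s #15, t #16), X (s #16, t #17). Since dp[16][17] = 14, nothing longer is possible.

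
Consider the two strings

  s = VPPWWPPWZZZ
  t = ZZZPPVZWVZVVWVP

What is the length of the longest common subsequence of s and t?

Taking P [2,4] → P [3,5] → W [4,8] → W [5,13] → P [7,15] gives a common subsequence of length 5, and the DP table's final entry dp[11][15] is also 5, so no common subsequence is longer.

5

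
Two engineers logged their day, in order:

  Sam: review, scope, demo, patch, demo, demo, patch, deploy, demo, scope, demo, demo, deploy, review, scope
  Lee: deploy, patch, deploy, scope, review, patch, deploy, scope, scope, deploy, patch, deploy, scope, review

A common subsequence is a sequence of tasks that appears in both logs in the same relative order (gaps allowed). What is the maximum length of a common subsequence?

Match review [1,5], scope [2,9], patch [7,11], deploy [8,12], scope [10,13], review [14,14] — 6 tasks in the same relative order in both. dp[15][14] = 6 confirms this is the maximum.

6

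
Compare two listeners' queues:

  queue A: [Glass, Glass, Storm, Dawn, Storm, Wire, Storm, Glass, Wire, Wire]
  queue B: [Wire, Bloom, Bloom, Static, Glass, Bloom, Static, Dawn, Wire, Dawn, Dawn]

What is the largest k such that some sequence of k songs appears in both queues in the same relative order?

3

Taking Glass (queue A #1, queue B #5); then Dawn (queue A #4, queue B #8); then Wire (queue A #6, queue B #9) gives a common subsequence of length 3. dp[10][11] = 3 confirms this is the maximum.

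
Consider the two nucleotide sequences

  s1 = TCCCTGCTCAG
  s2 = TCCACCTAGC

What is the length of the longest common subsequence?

One common subsequence of length 8: T at s1[1]=s2[1], then C at s1[2]=s2[2], then C at s1[3]=s2[3], then C at s1[4]=s2[5], then C at s1[7]=s2[6], then T at s1[8]=s2[7], then A at s1[10]=s2[8], then G at s1[11]=s2[9], and the DP table's final entry dp[11][10] is also 8, so no common subsequence is longer.

8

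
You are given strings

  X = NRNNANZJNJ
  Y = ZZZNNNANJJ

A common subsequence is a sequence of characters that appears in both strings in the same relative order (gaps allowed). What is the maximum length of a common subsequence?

7

Let dp[i][j] be the LCS length of the first i characters of X and the first j characters of Y. dp[i][j] = dp[i-1][j-1]+1 when the i-th and j-th characters match, else max(dp[i-1][j], dp[i][j-1]).
    ·  Z  Z  Z  N  N  N  A  N  J  J
 ·  0  0  0  0  0  0  0  0  0  0  0
 N  0  0  0  0  1  1  1  1  1  1  1
 R  0  0  0  0  1  1  1  1  1  1  1
 N  0  0  0  0  1  2  2  2  2  2  2
 N  0  0  0  0  1  2  3  3  3  3  3
 A  0  0  0  0  1  2  3  4  4  4  4
 N  0  0  0  0  1  2  3  4  5  5  5
 Z  0  1  1  1  1  2  3  4  5  5  5
 J  0  1  1  1  1  2  3  4  5  6  6
 N  0  1  1  1  2  2  3  4  5  6  6
 J  0  1  1  1  2  2  3  4  5  6  7
dp[10][10] = 7. One LCS (by backtracking along matches): NNNANJJ.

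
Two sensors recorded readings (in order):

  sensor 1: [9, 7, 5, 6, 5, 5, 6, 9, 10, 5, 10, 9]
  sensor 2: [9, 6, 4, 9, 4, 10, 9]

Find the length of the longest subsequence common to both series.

Let dp[i][j] be the LCS length of the first i values of sensor 1 and the first j values of sensor 2. dp[i][j] = dp[i-1][j-1]+1 when the i-th and j-th values match, else max(dp[i-1][j], dp[i][j-1]).
    ·  9  6  4  9  4 10  9
 ·  0  0  0  0  0  0  0  0
 9  0  1  1  1  1  1  1  1
 7  0  1  1  1  1  1  1  1
 5  0  1  1  1  1  1  1  1
 6  0  1  2  2  2  2  2  2
 5  0  1  2  2  2  2  2  2
 5  0  1  2  2  2  2  2  2
 6  0  1  2  2  2  2  2  2
 9  0  1  2  2  3  3  3  3
10  0  1  2  2  3  3  4  4
 5  0  1  2  2  3  3  4  4
10  0  1  2  2  3  3  4  4
 9  0  1  2  2  3  3  4  5
dp[12][7] = 5. One LCS (by backtracking along matches): 9, 6, 9, 10, 9.

5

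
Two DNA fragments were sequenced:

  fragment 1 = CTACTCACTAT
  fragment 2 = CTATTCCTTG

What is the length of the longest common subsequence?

8

Let dp[i][j] be the LCS length of the first i bases of fragment 1 and the first j bases of fragment 2. dp[i][j] = dp[i-1][j-1]+1 when the i-th and j-th bases match, else max(dp[i-1][j], dp[i][j-1]).
    ·  C  T  A  T  T  C  C  T  T  G
 ·  0  0  0  0  0  0  0  0  0  0  0
 C  0  1  1  1  1  1  1  1  1  1  1
 T  0  1  2  2  2  2  2  2  2  2  2
 A  0  1  2  3  3  3  3  3  3  3  3
 C  0  1  2  3  3  3  4  4  4  4  4
 T  0  1  2  3  4  4  4  4  5  5  5
 C  0  1  2  3  4  4  5  5  5  5  5
 A  0  1  2  3  4  4  5  5  5  5  5
 C  0  1  2  3  4  4  5  6  6  6  6
 T  0  1  2  3  4  5  5  6  7  7  7
 A  0  1  2  3  4  5  5  6  7  7  7
 T  0  1  2  3  4  5  5  6  7  8  8
dp[11][10] = 8. One LCS (by backtracking along matches): CTATCCTT.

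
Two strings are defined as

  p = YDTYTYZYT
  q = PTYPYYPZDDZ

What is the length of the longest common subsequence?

Taking Y [1,3]; then Y [4,5]; then Y [6,6]; then Z [7,11] gives a common subsequence of length 4. Since dp[9][11] = 4, nothing longer is possible.

4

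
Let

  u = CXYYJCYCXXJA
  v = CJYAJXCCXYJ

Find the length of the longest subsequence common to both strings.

7

Let dp[i][j] be the LCS length of the first i characters of u and the first j characters of v. dp[i][j] = dp[i-1][j-1]+1 when the i-th and j-th characters match, else max(dp[i-1][j], dp[i][j-1]).
    ·  C  J  Y  A  J  X  C  C  X  Y  J
 ·  0  0  0  0  0  0  0  0  0  0  0  0
 C  0  1  1  1  1  1  1  1  1  1  1  1
 X  0  1  1  1  1  1  2  2  2  2  2  2
 Y  0  1  1  2  2  2  2  2  2  2  3  3
 Y  0  1  1  2  2  2  2  2  2  2  3  3
 J  0  1  2  2  2  3  3  3  3  3  3  4
 C  0  1  2  2  2  3  3  4  4  4  4  4
 Y  0  1  2  3  3  3  3  4  4  4  5  5
 C  0  1  2  3  3  3  3  4  5  5  5  5
 X  0  1  2  3  3  3  4  4  5  6  6  6
 X  0  1  2  3  3  3  4  4  5  6  6  6
 J  0  1  2  3  3  4  4  4  5  6  6  7
 A  0  1  2  3  4  4  4  4  5  6  6  7
dp[12][11] = 7. One LCS (by backtracking along matches): CYJCCXJ.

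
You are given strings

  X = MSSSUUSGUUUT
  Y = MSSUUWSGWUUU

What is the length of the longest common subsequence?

10

Match M [1,1], then S [3,2], then S [4,3], then U [5,4], then U [6,5], then S [7,7], then G [8,8], then U [9,10], then U [10,11], then U [11,12] — 10 characters in the same relative order in both. dp[12][12] = 10 confirms this is the maximum.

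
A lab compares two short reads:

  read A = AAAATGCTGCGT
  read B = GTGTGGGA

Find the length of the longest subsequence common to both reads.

5

Pick T (read A #5, read B #2), G (read A #6, read B #3), T (read A #8, read B #4), G (read A #9, read B #6), G (read A #11, read B #7); all 5 bases appear in both, in order. dp[12][8] = 5 confirms this is the maximum.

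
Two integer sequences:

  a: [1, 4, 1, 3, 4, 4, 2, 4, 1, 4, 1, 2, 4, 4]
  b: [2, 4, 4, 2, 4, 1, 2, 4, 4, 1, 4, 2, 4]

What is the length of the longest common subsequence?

9

Pick 4 (a #2, b #2), 4 (a #5, b #3), 4 (a #6, b #5), 2 (a #7, b #7), 4 (a #8, b #9), 1 (a #9, b #10), 4 (a #10, b #11), 2 (a #12, b #12), 4 (a #14, b #13); all 9 values appear in both, in order, and the DP table's final entry dp[14][13] is also 9, so no common subsequence is longer.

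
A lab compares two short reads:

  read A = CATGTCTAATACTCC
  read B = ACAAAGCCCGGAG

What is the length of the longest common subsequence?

Match A [2,1], then C [6,2], then A [8,3], then A [9,4], then A [11,5], then C [12,7], then C [14,8], then C [15,9] — 8 bases in the same relative order in both. The LCS DP gives dp[15][13] = 8, so this is optimal.

8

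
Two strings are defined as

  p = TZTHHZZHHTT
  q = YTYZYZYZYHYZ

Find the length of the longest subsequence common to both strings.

Taking T at p[1]=q[2], then Z at p[2]=q[4], then Z at p[6]=q[6], then Z at p[7]=q[8], then H at p[8]=q[10] gives a common subsequence of length 5, and the DP table's final entry dp[11][12] is also 5, so no common subsequence is longer.

5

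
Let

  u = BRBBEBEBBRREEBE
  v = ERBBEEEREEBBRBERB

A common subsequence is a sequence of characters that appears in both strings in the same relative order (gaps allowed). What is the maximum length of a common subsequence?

10

Taking R at u[2]=v[2]; then B at u[3]=v[3]; then B at u[4]=v[4]; then E at u[5]=v[9]; then E at u[7]=v[10]; then B at u[8]=v[11]; then B at u[9]=v[12]; then R at u[10]=v[13]; then R at u[11]=v[16]; then B at u[14]=v[17] gives a common subsequence of length 10, and the DP table's final entry dp[15][17] is also 10, so no common subsequence is longer.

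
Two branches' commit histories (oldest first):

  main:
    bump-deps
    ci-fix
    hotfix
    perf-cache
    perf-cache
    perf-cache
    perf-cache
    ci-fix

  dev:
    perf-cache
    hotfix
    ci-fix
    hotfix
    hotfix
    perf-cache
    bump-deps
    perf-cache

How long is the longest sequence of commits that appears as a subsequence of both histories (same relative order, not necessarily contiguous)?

4

Match ci-fix at main[2]=dev[3]; then hotfix at main[3]=dev[5]; then perf-cache at main[4]=dev[6]; then perf-cache at main[7]=dev[8] — 4 commits in the same relative order in both, and the DP table's final entry dp[8][8] is also 4, so no common subsequence is longer.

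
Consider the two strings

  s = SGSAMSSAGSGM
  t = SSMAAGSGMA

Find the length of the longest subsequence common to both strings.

8

Match S at s[1]=t[1]; then S at s[3]=t[2]; then A at s[4]=t[4]; then A at s[8]=t[5]; then G at s[9]=t[6]; then S at s[10]=t[7]; then G at s[11]=t[8]; then M at s[12]=t[9] — 8 characters in the same relative order in both. Since dp[12][10] = 8, nothing longer is possible.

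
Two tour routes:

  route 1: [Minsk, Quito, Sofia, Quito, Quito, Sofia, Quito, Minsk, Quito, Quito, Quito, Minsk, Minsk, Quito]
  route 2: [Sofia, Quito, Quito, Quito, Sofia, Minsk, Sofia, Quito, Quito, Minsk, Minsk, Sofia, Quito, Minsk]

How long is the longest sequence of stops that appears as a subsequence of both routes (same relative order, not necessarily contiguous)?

10

One common subsequence of length 10: Quito at route 1[2]=route 2[2] → Quito at route 1[4]=route 2[3] → Quito at route 1[5]=route 2[4] → Sofia at route 1[6]=route 2[5] → Minsk at route 1[8]=route 2[6] → Quito at route 1[10]=route 2[8] → Quito at route 1[11]=route 2[9] → Minsk at route 1[12]=route 2[10] → Minsk at route 1[13]=route 2[11] → Quito at route 1[14]=route 2[13]. dp[14][14] = 10 confirms this is the maximum.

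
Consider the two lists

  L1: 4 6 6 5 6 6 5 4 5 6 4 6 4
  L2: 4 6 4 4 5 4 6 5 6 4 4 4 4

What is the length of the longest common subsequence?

Match 4 [1,1], 6 [2,2], 6 [3,7], 5 [4,8], 6 [5,9], 4 [8,11], 4 [11,12], 4 [13,13] — 8 values in the same relative order in both. The LCS DP gives dp[13][13] = 8, so this is optimal.

8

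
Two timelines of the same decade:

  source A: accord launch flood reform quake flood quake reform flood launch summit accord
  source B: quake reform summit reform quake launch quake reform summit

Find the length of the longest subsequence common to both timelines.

5

Taking reform (source A #4, source B #4) → quake (source A #5, source B #5) → quake (source A #7, source B #7) → reform (source A #8, source B #8) → summit (source A #11, source B #9) gives a common subsequence of length 5, and the DP table's final entry dp[12][9] is also 5, so no common subsequence is longer.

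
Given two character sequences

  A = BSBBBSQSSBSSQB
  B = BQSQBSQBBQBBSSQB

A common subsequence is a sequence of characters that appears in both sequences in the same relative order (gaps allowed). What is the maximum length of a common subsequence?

Taking B at A[1]=B[1] → S at A[2]=B[3] → B at A[3]=B[5] → B at A[4]=B[8] → B at A[5]=B[9] → Q at A[7]=B[10] → B at A[10]=B[12] → S at A[11]=B[13] → S at A[12]=B[14] → Q at A[13]=B[15] → B at A[14]=B[16] gives a common subsequence of length 11. dp[14][16] = 11 confirms this is the maximum.

11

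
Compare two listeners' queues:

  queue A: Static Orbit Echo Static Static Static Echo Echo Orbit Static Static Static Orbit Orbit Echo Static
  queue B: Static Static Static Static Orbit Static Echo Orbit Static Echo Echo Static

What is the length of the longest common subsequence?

9

Pick Static (queue A #1, queue B #2) → Static (queue A #4, queue B #3) → Static (queue A #5, queue B #4) → Static (queue A #6, queue B #6) → Echo (queue A #8, queue B #7) → Orbit (queue A #9, queue B #8) → Static (queue A #10, queue B #9) → Echo (queue A #15, queue B #11) → Static (queue A #16, queue B #12); all 9 songs appear in both, in order, and the DP table's final entry dp[16][12] is also 9, so no common subsequence is longer.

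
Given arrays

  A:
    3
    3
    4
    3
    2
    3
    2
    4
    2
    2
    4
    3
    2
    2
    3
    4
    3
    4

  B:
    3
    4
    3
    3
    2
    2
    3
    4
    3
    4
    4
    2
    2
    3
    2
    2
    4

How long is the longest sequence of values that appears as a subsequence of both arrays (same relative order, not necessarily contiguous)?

12

Match 3 (A #1, B #1), then 3 (A #2, B #3), then 3 (A #4, B #4), then 2 (A #5, B #6), then 3 (A #6, B #9), then 4 (A #8, B #11), then 2 (A #9, B #12), then 2 (A #10, B #13), then 3 (A #12, B #14), then 2 (A #13, B #15), then 2 (A #14, B #16), then 4 (A #18, B #17) — 12 values in the same relative order in both. The LCS DP gives dp[18][17] = 12, so this is optimal.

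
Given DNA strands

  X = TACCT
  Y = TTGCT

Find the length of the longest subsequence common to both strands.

3

Let dp[i][j] be the LCS length of the first i bases of X and the first j bases of Y. dp[i][j] = dp[i-1][j-1]+1 when the i-th and j-th bases match, else max(dp[i-1][j], dp[i][j-1]).
    ·  T  T  G  C  T
 ·  0  0  0  0  0  0
 T  0  1  1  1  1  1
 A  0  1  1  1  1  1
 C  0  1  1  1  2  2
 C  0  1  1  1  2  2
 T  0  1  2  2  2  3
dp[5][5] = 3. One LCS (by backtracking along matches): TCT.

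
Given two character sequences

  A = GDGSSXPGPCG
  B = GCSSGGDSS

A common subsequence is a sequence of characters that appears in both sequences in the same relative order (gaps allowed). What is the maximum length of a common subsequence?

5

Let dp[i][j] be the LCS length of the first i characters of A and the first j characters of B. dp[i][j] = dp[i-1][j-1]+1 when the i-th and j-th characters match, else max(dp[i-1][j], dp[i][j-1]).
    ·  G  C  S  S  G  G  D  S  S
 ·  0  0  0  0  0  0  0  0  0  0
 G  0  1  1  1  1  1  1  1  1  1
 D  0  1  1  1  1  1  1  2  2  2
 G  0  1  1  1  1  2  2  2  2  2
 S  0  1  1  2  2  2  2  2  3  3
 S  0  1  1  2  3  3  3  3  3  4
 X  0  1  1  2  3  3  3  3  3  4
 P  0  1  1  2  3  3  3  3  3  4
 G  0  1  1  2  3  4  4  4  4  4
 P  0  1  1  2  3  4  4  4  4  4
 C  0  1  2  2  3  4  4  4  4  4
 G  0  1  2  2  3  4  5  5  5  5
dp[11][9] = 5. One LCS (by backtracking along matches): GSSGG.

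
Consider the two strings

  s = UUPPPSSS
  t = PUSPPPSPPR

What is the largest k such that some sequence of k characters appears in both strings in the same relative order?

5

Taking U [1,2]; then P [3,4]; then P [4,5]; then P [5,6]; then S [6,7] gives a common subsequence of length 5, and the DP table's final entry dp[8][10] is also 5, so no common subsequence is longer.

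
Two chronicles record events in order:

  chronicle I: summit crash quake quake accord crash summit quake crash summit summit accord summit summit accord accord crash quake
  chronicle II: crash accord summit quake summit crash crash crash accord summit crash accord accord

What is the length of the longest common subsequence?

9

Match crash at chronicle I[2]=chronicle II[1], accord at chronicle I[5]=chronicle II[2], summit at chronicle I[7]=chronicle II[3], quake at chronicle I[8]=chronicle II[4], crash at chronicle I[9]=chronicle II[8], accord at chronicle I[12]=chronicle II[9], summit at chronicle I[13]=chronicle II[10], accord at chronicle I[15]=chronicle II[12], accord at chronicle I[16]=chronicle II[13] — 9 events in the same relative order in both, and the DP table's final entry dp[18][13] is also 9, so no common subsequence is longer.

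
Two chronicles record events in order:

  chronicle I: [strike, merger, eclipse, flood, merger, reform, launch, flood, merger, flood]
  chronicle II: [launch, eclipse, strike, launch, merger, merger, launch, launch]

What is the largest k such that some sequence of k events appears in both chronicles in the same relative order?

4

One common subsequence of length 4: strike at chronicle I[1]=chronicle II[3] → merger at chronicle I[2]=chronicle II[5] → merger at chronicle I[5]=chronicle II[6] → launch at chronicle I[7]=chronicle II[8], and the DP table's final entry dp[10][8] is also 4, so no common subsequence is longer.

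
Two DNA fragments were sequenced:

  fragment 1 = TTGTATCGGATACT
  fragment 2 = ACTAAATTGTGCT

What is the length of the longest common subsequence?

7

Match T (fragment 1 #1, fragment 2 #7); then T (fragment 1 #2, fragment 2 #8); then G (fragment 1 #3, fragment 2 #9); then T (fragment 1 #6, fragment 2 #10); then G (fragment 1 #9, fragment 2 #11); then C (fragment 1 #13, fragment 2 #12); then T (fragment 1 #14, fragment 2 #13) — 7 bases in the same relative order in both. Since dp[14][13] = 7, nothing longer is possible.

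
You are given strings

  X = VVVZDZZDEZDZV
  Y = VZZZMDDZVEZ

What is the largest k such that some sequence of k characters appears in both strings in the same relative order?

8

Taking V at X[3]=Y[1], then Z at X[4]=Y[2], then Z at X[6]=Y[3], then Z at X[7]=Y[4], then D at X[8]=Y[6], then D at X[11]=Y[7], then Z at X[12]=Y[8], then V at X[13]=Y[9] gives a common subsequence of length 8, and the DP table's final entry dp[13][11] is also 8, so no common subsequence is longer.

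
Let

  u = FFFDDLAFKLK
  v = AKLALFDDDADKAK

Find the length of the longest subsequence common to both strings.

6

Taking F at u[1]=v[6], then D at u[4]=v[8], then D at u[5]=v[9], then A at u[7]=v[10], then K at u[9]=v[12], then K at u[11]=v[14] gives a common subsequence of length 6, and the DP table's final entry dp[11][14] is also 6, so no common subsequence is longer.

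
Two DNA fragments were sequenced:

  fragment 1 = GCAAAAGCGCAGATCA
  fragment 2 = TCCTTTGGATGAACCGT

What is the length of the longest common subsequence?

8

Pick G at fragment 1[1]=fragment 2[8] → A at fragment 1[3]=fragment 2[9] → A at fragment 1[5]=fragment 2[12] → A at fragment 1[6]=fragment 2[13] → C at fragment 1[8]=fragment 2[14] → C at fragment 1[10]=fragment 2[15] → G at fragment 1[12]=fragment 2[16] → T at fragment 1[14]=fragment 2[17]; all 8 bases appear in both, in order. dp[16][17] = 8 confirms this is the maximum.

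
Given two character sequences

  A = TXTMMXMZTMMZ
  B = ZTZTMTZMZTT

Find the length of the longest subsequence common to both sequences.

6

Taking T at A[1]=B[2], T at A[3]=B[4], M at A[4]=B[5], M at A[7]=B[8], Z at A[8]=B[9], T at A[9]=B[11] gives a common subsequence of length 6. dp[12][11] = 6 confirms this is the maximum.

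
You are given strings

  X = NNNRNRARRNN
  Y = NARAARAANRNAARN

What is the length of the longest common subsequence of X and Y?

7

Taking N (X #1, Y #1), N (X #3, Y #9), R (X #4, Y #10), N (X #5, Y #11), A (X #7, Y #13), R (X #9, Y #14), N (X #11, Y #15) gives a common subsequence of length 7. The LCS DP gives dp[11][15] = 7, so this is optimal.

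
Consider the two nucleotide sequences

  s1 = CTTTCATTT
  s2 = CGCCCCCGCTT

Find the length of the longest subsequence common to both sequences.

4

Let dp[i][j] be the LCS length of the first i bases of s1 and the first j bases of s2. dp[i][j] = dp[i-1][j-1]+1 when the i-th and j-th bases match, else max(dp[i-1][j], dp[i][j-1]).
    ·  C  G  C  C  C  C  C  G  C  T  T
 ·  0  0  0  0  0  0  0  0  0  0  0  0
 C  0  1  1  1  1  1  1  1  1  1  1  1
 T  0  1  1  1  1  1  1  1  1  1  2  2
 T  0  1  1  1  1  1  1  1  1  1  2  3
 T  0  1  1  1  1  1  1  1  1  1  2  3
 C  0  1  1  2  2  2  2  2  2  2  2  3
 A  0  1  1  2  2  2  2  2  2  2  2  3
 T  0  1  1  2  2  2  2  2  2  2  3  3
 T  0  1  1  2  2  2  2  2  2  2  3  4
 T  0  1  1  2  2  2  2  2  2  2  3  4
dp[9][11] = 4. One LCS (by backtracking along matches): CCTT.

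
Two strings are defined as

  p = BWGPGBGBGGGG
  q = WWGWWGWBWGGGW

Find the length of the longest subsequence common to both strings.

Taking W (p #2, q #2), G (p #3, q #3), G (p #5, q #6), B (p #6, q #8), G (p #7, q #10), G (p #9, q #11), G (p #10, q #12) gives a common subsequence of length 7. Since dp[12][13] = 7, nothing longer is possible.

7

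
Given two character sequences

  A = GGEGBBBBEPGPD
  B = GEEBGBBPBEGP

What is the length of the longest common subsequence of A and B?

9

Pick G [1,1], then E [3,3], then G [4,5], then B [5,6], then B [6,7], then B [8,9], then E [9,10], then G [11,11], then P [12,12]; all 9 characters appear in both, in order. dp[13][12] = 9 confirms this is the maximum.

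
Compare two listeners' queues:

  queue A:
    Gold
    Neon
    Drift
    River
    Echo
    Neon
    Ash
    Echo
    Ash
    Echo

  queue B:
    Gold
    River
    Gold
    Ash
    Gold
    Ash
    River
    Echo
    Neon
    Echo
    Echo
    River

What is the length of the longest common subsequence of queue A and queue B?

Match Gold [1,5] → River [4,7] → Echo [5,8] → Neon [6,9] → Echo [8,10] → Echo [10,11] — 6 songs in the same relative order in both, and the DP table's final entry dp[10][12] is also 6, so no common subsequence is longer.

6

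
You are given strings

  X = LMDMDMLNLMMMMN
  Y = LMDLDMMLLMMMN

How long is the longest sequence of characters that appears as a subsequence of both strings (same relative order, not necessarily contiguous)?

11

Match L (X #1, Y #1), M (X #2, Y #2), D (X #3, Y #5), M (X #4, Y #6), M (X #6, Y #7), L (X #7, Y #8), L (X #9, Y #9), M (X #11, Y #10), M (X #12, Y #11), M (X #13, Y #12), N (X #14, Y #13) — 11 characters in the same relative order in both. The LCS DP gives dp[14][13] = 11, so this is optimal.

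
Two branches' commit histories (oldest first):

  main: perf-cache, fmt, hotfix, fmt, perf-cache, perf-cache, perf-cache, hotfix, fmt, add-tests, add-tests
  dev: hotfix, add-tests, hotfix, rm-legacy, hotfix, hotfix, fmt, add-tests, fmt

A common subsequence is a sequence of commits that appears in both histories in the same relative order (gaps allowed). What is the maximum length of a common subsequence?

Taking hotfix [3,5], then hotfix [8,6], then fmt [9,7], then add-tests [10,8] gives a common subsequence of length 4. dp[11][9] = 4 confirms this is the maximum.

4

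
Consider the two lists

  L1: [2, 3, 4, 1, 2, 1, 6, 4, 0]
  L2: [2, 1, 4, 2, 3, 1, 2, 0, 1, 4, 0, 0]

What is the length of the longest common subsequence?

Taking 2 [1,4] → 3 [2,5] → 1 [4,6] → 2 [5,7] → 1 [6,9] → 4 [8,10] → 0 [9,12] gives a common subsequence of length 7. Since dp[9][12] = 7, nothing longer is possible.

7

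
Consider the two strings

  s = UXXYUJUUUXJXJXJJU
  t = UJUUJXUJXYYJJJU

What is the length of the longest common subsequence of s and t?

Taking U [5,1]; then J [6,2]; then U [7,3]; then U [8,4]; then U [9,7]; then J [11,8]; then X [12,9]; then J [13,12]; then J [15,13]; then J [16,14]; then U [17,15] gives a common subsequence of length 11. The LCS DP gives dp[17][15] = 11, so this is optimal.

11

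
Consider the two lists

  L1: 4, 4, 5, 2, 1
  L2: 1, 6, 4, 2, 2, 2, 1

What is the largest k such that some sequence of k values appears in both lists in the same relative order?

3

Pick 4 [1,3] → 2 [4,6] → 1 [5,7]; all 3 values appear in both, in order. dp[5][7] = 3 confirms this is the maximum.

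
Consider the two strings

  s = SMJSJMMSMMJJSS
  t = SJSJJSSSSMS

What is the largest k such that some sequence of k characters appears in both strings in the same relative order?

Match S (s #1, t #1); then J (s #3, t #2); then S (s #4, t #3); then J (s #5, t #5); then S (s #8, t #9); then M (s #10, t #10); then S (s #14, t #11) — 7 characters in the same relative order in both. Since dp[14][11] = 7, nothing longer is possible.

7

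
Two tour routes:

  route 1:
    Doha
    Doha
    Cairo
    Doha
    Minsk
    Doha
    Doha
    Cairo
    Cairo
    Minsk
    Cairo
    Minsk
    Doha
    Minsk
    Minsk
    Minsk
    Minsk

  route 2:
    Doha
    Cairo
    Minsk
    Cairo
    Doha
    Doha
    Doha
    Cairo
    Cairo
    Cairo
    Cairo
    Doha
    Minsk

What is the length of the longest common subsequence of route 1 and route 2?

One common subsequence of length 10: Doha at route 1[1]=route 2[1] → Cairo at route 1[3]=route 2[4] → Doha at route 1[4]=route 2[5] → Doha at route 1[6]=route 2[6] → Doha at route 1[7]=route 2[7] → Cairo at route 1[8]=route 2[9] → Cairo at route 1[9]=route 2[10] → Cairo at route 1[11]=route 2[11] → Doha at route 1[13]=route 2[12] → Minsk at route 1[17]=route 2[13]. The LCS DP gives dp[17][13] = 10, so this is optimal.

10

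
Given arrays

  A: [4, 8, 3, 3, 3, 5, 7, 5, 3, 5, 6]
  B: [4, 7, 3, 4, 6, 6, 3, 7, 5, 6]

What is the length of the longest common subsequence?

6

Let dp[i][j] be the LCS length of the first i values of A and the first j values of B. dp[i][j] = dp[i-1][j-1]+1 when the i-th and j-th values match, else max(dp[i-1][j], dp[i][j-1]).
    ·  4  7  3  4  6  6  3  7  5  6
 ·  0  0  0  0  0  0  0  0  0  0  0
 4  0  1  1  1  1  1  1  1  1  1  1
 8  0  1  1  1  1  1  1  1  1  1  1
 3  0  1  1  2  2  2  2  2  2  2  2
 3  0  1  1  2  2  2  2  3  3  3  3
 3  0  1  1  2  2  2  2  3  3  3  3
 5  0  1  1  2  2  2  2  3  3  4  4
 7  0  1  2  2  2  2  2  3  4  4  4
 5  0  1  2  2  2  2  2  3  4  5  5
 3  0  1  2  3  3  3  3  3  4  5  5
 5  0  1  2  3  3  3  3  3  4  5  5
 6  0  1  2  3  3  4  4  4  4  5  6
dp[11][10] = 6. One LCS (by backtracking along matches): 4, 3, 3, 7, 5, 6.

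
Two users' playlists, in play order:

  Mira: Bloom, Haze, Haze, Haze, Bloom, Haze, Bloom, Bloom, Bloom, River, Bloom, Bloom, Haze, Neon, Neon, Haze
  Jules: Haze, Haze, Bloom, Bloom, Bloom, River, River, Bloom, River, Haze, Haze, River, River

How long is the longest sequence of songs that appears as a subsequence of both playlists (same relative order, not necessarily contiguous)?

9

Pick Haze (Mira #3, Jules #1), then Haze (Mira #4, Jules #2), then Bloom (Mira #5, Jules #3), then Bloom (Mira #7, Jules #4), then Bloom (Mira #8, Jules #5), then Bloom (Mira #9, Jules #8), then River (Mira #10, Jules #9), then Haze (Mira #13, Jules #10), then Haze (Mira #16, Jules #11); all 9 songs appear in both, in order. dp[16][13] = 9 confirms this is the maximum.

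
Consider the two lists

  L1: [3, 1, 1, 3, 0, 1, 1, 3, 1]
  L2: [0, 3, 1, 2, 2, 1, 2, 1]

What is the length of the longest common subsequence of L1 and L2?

Pick 3 [1,2]; then 1 [2,3]; then 1 [3,6]; then 1 [9,8]; all 4 values appear in both, in order, and the DP table's final entry dp[9][8] is also 4, so no common subsequence is longer.

4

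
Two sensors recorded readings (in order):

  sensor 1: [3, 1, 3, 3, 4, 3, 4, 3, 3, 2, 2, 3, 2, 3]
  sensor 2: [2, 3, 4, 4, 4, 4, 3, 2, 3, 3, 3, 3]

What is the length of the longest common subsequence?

7

Match 3 at sensor 1[1]=sensor 2[2], 4 at sensor 1[5]=sensor 2[6], 3 at sensor 1[6]=sensor 2[7], 3 at sensor 1[8]=sensor 2[9], 3 at sensor 1[9]=sensor 2[10], 3 at sensor 1[12]=sensor 2[11], 3 at sensor 1[14]=sensor 2[12] — 7 values in the same relative order in both, and the DP table's final entry dp[14][12] is also 7, so no common subsequence is longer.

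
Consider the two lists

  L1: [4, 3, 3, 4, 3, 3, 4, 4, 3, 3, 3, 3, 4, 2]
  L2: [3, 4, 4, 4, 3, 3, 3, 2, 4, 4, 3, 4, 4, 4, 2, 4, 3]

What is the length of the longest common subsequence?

Match 3 (L1 #3, L2 #1), 4 (L1 #4, L2 #2), 4 (L1 #7, L2 #3), 4 (L1 #8, L2 #4), 3 (L1 #9, L2 #5), 3 (L1 #10, L2 #6), 3 (L1 #11, L2 #7), 3 (L1 #12, L2 #11), 4 (L1 #13, L2 #14), 2 (L1 #14, L2 #15) — 10 values in the same relative order in both. Since dp[14][17] = 10, nothing longer is possible.

10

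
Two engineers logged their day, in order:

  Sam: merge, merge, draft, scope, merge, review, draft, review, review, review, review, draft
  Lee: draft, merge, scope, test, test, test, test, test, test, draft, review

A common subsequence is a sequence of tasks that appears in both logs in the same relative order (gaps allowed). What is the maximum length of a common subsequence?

Pick merge [2,2]; then scope [4,3]; then draft [7,10]; then review [11,11]; all 4 tasks appear in both, in order, and the DP table's final entry dp[12][11] is also 4, so no common subsequence is longer.

4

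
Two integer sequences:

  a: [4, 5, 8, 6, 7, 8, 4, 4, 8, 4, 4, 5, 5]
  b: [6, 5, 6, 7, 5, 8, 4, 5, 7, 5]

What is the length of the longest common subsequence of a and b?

7

Pick 5 at a[2]=b[2], then 6 at a[4]=b[3], then 7 at a[5]=b[4], then 8 at a[9]=b[6], then 4 at a[11]=b[7], then 5 at a[12]=b[8], then 5 at a[13]=b[10]; all 7 values appear in both, in order. Since dp[13][10] = 7, nothing longer is possible.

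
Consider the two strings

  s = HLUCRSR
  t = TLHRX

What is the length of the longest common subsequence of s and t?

Let dp[i][j] be the LCS length of the first i characters of s and the first j characters of t. dp[i][j] = dp[i-1][j-1]+1 when the i-th and j-th characters match, else max(dp[i-1][j], dp[i][j-1]).
    ·  T  L  H  R  X
 ·  0  0  0  0  0  0
 H  0  0  0  1  1  1
 L  0  0  1  1  1  1
 U  0  0  1  1  1  1
 C  0  0  1  1  1  1
 R  0  0  1  1  2  2
 S  0  0  1  1  2  2
 R  0  0  1  1  2  2
dp[7][5] = 2. One LCS (by backtracking along matches): HR.

2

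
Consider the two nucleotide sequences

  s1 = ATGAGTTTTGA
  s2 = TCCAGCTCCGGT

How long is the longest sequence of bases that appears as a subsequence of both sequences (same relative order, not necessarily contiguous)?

5

Pick A [1,4], T [2,7], G [3,10], G [5,11], T [9,12]; all 5 bases appear in both, in order. Since dp[11][12] = 5, nothing longer is possible.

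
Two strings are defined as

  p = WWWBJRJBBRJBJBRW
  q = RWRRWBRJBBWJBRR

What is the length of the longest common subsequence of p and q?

10

One common subsequence of length 10: W (p #1, q #2); then W (p #3, q #5); then B (p #4, q #6); then R (p #6, q #7); then J (p #7, q #8); then B (p #8, q #9); then B (p #9, q #10); then J (p #11, q #12); then B (p #12, q #13); then R (p #15, q #15). dp[16][15] = 10 confirms this is the maximum.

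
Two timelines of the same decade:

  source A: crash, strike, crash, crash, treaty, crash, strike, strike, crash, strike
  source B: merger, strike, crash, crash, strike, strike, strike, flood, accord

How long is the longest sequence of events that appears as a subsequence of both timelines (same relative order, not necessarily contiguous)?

6

Taking strike (source A #2, source B #2) → crash (source A #4, source B #3) → crash (source A #6, source B #4) → strike (source A #7, source B #5) → strike (source A #8, source B #6) → strike (source A #10, source B #7) gives a common subsequence of length 6, and the DP table's final entry dp[10][9] is also 6, so no common subsequence is longer.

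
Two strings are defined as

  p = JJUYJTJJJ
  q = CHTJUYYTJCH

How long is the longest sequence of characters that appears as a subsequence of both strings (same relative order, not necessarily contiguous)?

5

Let dp[i][j] be the LCS length of the first i characters of p and the first j characters of q. dp[i][j] = dp[i-1][j-1]+1 when the i-th and j-th characters match, else max(dp[i-1][j], dp[i][j-1]).
    ·  C  H  T  J  U  Y  Y  T  J  C  H
 ·  0  0  0  0  0  0  0  0  0  0  0  0
 J  0  0  0  0  1  1  1  1  1  1  1  1
 J  0  0  0  0  1  1  1  1  1  2  2  2
 U  0  0  0  0  1  2  2  2  2  2  2  2
 Y  0  0  0  0  1  2  3  3  3  3  3  3
 J  0  0  0  0  1  2  3  3  3  4  4  4
 T  0  0  0  1  1  2  3  3  4  4  4  4
 J  0  0  0  1  2  2  3  3  4  5  5  5
 J  0  0  0  1  2  2  3  3  4  5  5  5
 J  0  0  0  1  2  2  3  3  4  5  5  5
dp[9][11] = 5. One LCS (by backtracking along matches): JUYTJ.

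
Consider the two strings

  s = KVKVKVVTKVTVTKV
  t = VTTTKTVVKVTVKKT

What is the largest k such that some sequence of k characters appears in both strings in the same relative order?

9

One common subsequence of length 9: V [2,1]; then K [3,5]; then V [6,7]; then V [7,8]; then K [9,9]; then V [10,10]; then T [11,11]; then V [12,12]; then T [13,15]. dp[15][15] = 9 confirms this is the maximum.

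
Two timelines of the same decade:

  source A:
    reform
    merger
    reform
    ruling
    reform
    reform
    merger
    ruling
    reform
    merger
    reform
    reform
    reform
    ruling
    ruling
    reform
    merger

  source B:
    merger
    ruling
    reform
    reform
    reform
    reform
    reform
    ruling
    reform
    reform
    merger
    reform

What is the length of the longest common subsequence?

Pick merger at source A[2]=source B[1], then ruling at source A[4]=source B[2], then reform at source A[5]=source B[3], then reform at source A[6]=source B[4], then reform at source A[9]=source B[5], then reform at source A[11]=source B[6], then reform at source A[12]=source B[7], then reform at source A[13]=source B[9], then reform at source A[16]=source B[10], then merger at source A[17]=source B[11]; all 10 events appear in both, in order, and the DP table's final entry dp[17][12] is also 10, so no common subsequence is longer.

10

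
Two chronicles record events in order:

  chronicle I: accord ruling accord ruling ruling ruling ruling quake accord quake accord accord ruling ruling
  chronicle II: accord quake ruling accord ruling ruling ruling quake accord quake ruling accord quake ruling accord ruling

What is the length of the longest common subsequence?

One common subsequence of length 12: accord at chronicle I[1]=chronicle II[1]; then ruling at chronicle I[2]=chronicle II[3]; then accord at chronicle I[3]=chronicle II[4]; then ruling at chronicle I[5]=chronicle II[5]; then ruling at chronicle I[6]=chronicle II[6]; then ruling at chronicle I[7]=chronicle II[7]; then quake at chronicle I[8]=chronicle II[8]; then accord at chronicle I[9]=chronicle II[9]; then quake at chronicle I[10]=chronicle II[10]; then accord at chronicle I[11]=chronicle II[12]; then accord at chronicle I[12]=chronicle II[15]; then ruling at chronicle I[14]=chronicle II[16]. The LCS DP gives dp[14][16] = 12, so this is optimal.

12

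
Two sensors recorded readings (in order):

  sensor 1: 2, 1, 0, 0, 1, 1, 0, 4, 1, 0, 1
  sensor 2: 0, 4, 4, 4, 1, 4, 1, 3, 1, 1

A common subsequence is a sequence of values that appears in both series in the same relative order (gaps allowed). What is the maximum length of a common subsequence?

Let dp[i][j] be the LCS length of the first i values of sensor 1 and the first j values of sensor 2. dp[i][j] = dp[i-1][j-1]+1 when the i-th and j-th values match, else max(dp[i-1][j], dp[i][j-1]).
    ·  0  4  4  4  1  4  1  3  1  1
 ·  0  0  0  0  0  0  0  0  0  0  0
 2  0  0  0  0  0  0  0  0  0  0  0
 1  0  0  0  0  0  1  1  1  1  1  1
 0  0  1  1  1  1  1  1  1  1  1  1
 0  0  1  1  1  1  1  1  1  1  1  1
 1  0  1  1  1  1  2  2  2  2  2  2
 1  0  1  1  1  1  2  2  3  3  3  3
 0  0  1  1  1  1  2  2  3  3  3  3
 4  0  1  2  2  2  2  3  3  3  3  3
 1  0  1  2  2  2  3  3  4  4  4  4
 0  0  1  2  2  2  3  3  4  4  4  4
 1  0  1  2  2  2  3  3  4  4  5  5
dp[11][10] = 5. One LCS (by backtracking along matches): 0, 1, 1, 1, 1.

5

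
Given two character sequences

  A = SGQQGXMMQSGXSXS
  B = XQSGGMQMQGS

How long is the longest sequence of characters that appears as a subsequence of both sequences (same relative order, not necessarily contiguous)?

8

One common subsequence of length 8: S (A #1, B #3); then G (A #2, B #4); then G (A #5, B #5); then M (A #7, B #6); then M (A #8, B #8); then Q (A #9, B #9); then G (A #11, B #10); then S (A #15, B #11). The LCS DP gives dp[15][11] = 8, so this is optimal.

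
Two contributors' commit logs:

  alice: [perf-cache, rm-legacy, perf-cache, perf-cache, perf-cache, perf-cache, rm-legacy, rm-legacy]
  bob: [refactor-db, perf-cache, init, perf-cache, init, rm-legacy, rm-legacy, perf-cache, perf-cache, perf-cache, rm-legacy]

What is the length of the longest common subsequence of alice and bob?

6

Taking perf-cache at alice[1]=bob[4], then rm-legacy at alice[2]=bob[7], then perf-cache at alice[4]=bob[8], then perf-cache at alice[5]=bob[9], then perf-cache at alice[6]=bob[10], then rm-legacy at alice[8]=bob[11] gives a common subsequence of length 6. dp[8][11] = 6 confirms this is the maximum.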